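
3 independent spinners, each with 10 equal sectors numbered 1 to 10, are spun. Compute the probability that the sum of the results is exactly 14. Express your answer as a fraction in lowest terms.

69/1000

There are 10^3 = 1000 equally likely outcomes.
The number of ordered 3-tuples from {1,…,10} summing to 14 is 69.
P(sum = 14) = 69/1000.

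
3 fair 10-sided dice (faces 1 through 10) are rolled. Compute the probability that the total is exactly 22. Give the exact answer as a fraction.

There are 10^3 = 1000 equally likely outcomes.
The number of ordered 3-tuples from {1,…,10} summing to 22 is 45.
P(sum = 22) = 45/1000 = 9/200.

9/200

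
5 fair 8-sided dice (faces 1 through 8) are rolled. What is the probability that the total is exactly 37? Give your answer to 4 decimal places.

There are 8^5 = 32768 equally likely outcomes.
The number of ordered 5-tuples from {1,…,8} summing to 37 is 35.
P(sum = 37) = 35/32768 ≈ 0.0011.

0.0011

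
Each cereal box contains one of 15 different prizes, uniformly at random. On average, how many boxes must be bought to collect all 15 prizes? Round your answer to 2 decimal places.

After i distinct types are collected, each trial gives a new one with probability (15−i)/15, so the expected wait for the next new type is 15/(15−i).
E = 15/15 + 15/14 + 15/13 + 15/12 + 15/11 + 15/10 + 15/9 + 15/8 + 15/7 + 15/6 + 15/5 + 15/4 + 15/3 + 15/2 + 15/1 = 1195757/24024 ≈ 49.77.

49.77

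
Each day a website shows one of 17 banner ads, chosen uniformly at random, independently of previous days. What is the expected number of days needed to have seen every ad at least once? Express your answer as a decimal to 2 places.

After i distinct types are collected, each trial gives a new one with probability (17−i)/17, so the expected wait for the next new type is 17/(17−i).
E = 17/17 + 17/16 + 17/15 + 17/14 + 17/13 + 17/12 + 17/11 + 17/10 + 17/9 + 17/8 + 17/7 + 17/6 + 17/5 + 17/4 + 17/3 + 17/2 + 17/1 = 42142223/720720 ≈ 58.47.

58.47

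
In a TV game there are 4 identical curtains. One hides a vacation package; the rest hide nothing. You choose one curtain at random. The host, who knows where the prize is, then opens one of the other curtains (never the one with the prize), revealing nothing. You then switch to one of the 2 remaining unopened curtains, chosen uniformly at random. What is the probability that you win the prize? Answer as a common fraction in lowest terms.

Your original curtain holds the prize with probability 1/4, so the other 3 collectively hold it with probability 3/4.
The host can always find an empty curtain to open, so this doesn't change that 3/4; it is now spread over the 2 remaining unopened curtains.
P(win by switching) = (3/4) · (1/2) = 3/8.

3/8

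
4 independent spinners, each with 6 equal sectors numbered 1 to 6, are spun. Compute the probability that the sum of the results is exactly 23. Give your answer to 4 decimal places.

There are 6^4 = 1296 equally likely outcomes.
The number of ordered 4-tuples from {1,…,6} summing to 23 is 4.
P(sum = 23) = 4/1296 = 1/324 ≈ 0.0031.

0.0031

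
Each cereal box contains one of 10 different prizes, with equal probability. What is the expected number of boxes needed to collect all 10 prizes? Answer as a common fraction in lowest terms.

After i distinct types are collected, each trial gives a new one with probability (10−i)/10, so the expected wait for the next new type is 10/(10−i).
E = 10/10 + 10/9 + 10/8 + 10/7 + 10/6 + 10/5 + 10/4 + 10/3 + 10/2 + 10/1 = 7381/252.

7381/252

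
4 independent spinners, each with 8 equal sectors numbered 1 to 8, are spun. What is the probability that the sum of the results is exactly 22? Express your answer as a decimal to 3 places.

There are 8^4 = 4096 equally likely outcomes.
The number of ordered 4-tuples from {1,…,8} summing to 22 is 246.
P(sum = 22) = 246/4096 = 123/2048 ≈ 0.060.

0.060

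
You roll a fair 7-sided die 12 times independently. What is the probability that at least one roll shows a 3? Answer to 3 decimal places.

P(no roll shows a 3) = (6/7)^12 ≈ 0.157.
P(at least one) = 1 − 0.157 = 0.843.

0.843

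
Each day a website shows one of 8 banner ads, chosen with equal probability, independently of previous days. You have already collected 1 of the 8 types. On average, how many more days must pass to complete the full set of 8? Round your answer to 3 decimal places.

Starting from 1 distinct type, each trial gives a new one with probability (8−i)/8 when i types are held, so the wait for the next new type is 8/(8−i).
E = 8/7 + 8/6 + 8/5 + 8/4 + 8/3 + 8/2 + 8/1 = 726/35 ≈ 20.743.

20.743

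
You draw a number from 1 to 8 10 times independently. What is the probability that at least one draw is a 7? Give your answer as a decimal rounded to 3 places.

0.737

P(no draw is a 7) = (7/8)^10 ≈ 0.263.
P(at least one) = 1 − 0.263 = 0.737.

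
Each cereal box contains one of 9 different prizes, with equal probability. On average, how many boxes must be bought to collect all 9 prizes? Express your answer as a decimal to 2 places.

25.46

After i distinct types are collected, each trial gives a new one with probability (9−i)/9, so the expected wait for the next new type is 9/(9−i).
E = 9/9 + 9/8 + 9/7 + 9/6 + 9/5 + 9/4 + 9/3 + 9/2 + 9/1 = 7129/280 ≈ 25.46.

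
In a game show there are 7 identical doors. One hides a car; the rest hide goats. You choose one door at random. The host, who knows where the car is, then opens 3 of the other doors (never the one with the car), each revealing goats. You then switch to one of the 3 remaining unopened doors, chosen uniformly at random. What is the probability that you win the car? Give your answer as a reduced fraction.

Your original door holds the car with probability 1/7, so the other 6 collectively hold it with probability 6/7.
The host can always find 3 empty doors to open, so the reveals don't change that 6/7; it is now spread over the 3 remaining unopened doors.
P(win by switching) = (6/7) · (1/3) = 2/7.

2/7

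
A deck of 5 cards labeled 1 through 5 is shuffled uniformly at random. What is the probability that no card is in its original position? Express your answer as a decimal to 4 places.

0.3667

This is the derangement probability: permutations of 5 with no fixed point.
D(5) = 5! · (1 − 1/1! + 1/2! − ··· + (−1)^5/5!) = 44.
P = 44/120 = 11/30 ≈ 0.3667.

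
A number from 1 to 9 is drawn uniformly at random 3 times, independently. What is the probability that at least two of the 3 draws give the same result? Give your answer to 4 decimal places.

P(all 3 different) = 9/9 · 8/9 · ··· · 7/9 ≈ 0.6914.
P(at least two equal) = 1 − 0.6914 = 0.3086.

0.3086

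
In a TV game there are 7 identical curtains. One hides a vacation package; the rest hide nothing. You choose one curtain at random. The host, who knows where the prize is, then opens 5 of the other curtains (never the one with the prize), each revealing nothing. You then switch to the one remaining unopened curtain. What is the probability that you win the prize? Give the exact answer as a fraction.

6/7

Your original curtain holds the prize with probability 1/7, so the other 6 collectively hold it with probability 6/7.
The host can always find 5 empty curtains to open, so the reveals don't change that 6/7; it is now spread over the 1 remaining unopened curtain.
P(win by switching) = (6/7) · (1/1) = 6/7.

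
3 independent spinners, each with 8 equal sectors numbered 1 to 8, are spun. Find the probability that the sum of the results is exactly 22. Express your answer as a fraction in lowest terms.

There are 8^3 = 512 equally likely outcomes.
The number of ordered 3-tuples from {1,…,8} summing to 22 is 6.
P(sum = 22) = 6/512 = 3/256.

3/256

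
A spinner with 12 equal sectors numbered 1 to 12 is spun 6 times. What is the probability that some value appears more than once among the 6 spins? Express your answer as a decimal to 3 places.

P(all 6 different) = 12/12 · 11/12 · ··· · 7/12 ≈ 0.223.
P(at least two equal) = 1 − 0.223 = 0.777.

0.777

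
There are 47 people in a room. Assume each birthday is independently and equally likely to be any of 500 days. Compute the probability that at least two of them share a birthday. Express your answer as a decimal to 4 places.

It's easier to compute the probability that all 47 are distinct.
P(all distinct) = 500/500 · 499/500 · ··· · 454/500 ≈ 0.1073.
So the probability of at least one match is 1 − 0.1073 = 0.8927.

0.8927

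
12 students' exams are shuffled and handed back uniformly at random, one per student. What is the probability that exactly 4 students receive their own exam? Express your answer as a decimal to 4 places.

0.0153

Choose which 4 of the 12 are fixed: C(12,4) = 495 ways.
The remaining 8 must have no fixed point: D(8) = 14833.
P = 495·14833/479001600 = 2119/138240 ≈ 0.0153.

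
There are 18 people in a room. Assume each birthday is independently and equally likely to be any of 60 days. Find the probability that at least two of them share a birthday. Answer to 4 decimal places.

It's easier to compute the probability that all 18 are distinct.
P(all distinct) = 60/60 · 59/60 · ··· · 43/60 ≈ 0.0583.
So the probability of at least one match is 1 − 0.0583 = 0.9417.

0.9417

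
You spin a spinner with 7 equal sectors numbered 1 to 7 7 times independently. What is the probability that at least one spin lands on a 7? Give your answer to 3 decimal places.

P(no spin lands on a 7) = (6/7)^7 ≈ 0.340.
P(at least one) = 1 − 0.340 = 0.660.

0.660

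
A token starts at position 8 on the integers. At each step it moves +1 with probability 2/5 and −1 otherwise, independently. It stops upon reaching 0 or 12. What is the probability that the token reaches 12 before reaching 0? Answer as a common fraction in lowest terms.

Let r = q/p = (3/5)/(2/5) = 3/2. The recurrence P(i) = p·P(i+1) + q·P(i−1) with P(0)=0, P(12)=1 gives P(i) = (1 − r^i)/(1 − r^12).
P(8) = (1 − (3/2)^8) / (1 − (3/2)^12) = 1552/8113.

1552/8113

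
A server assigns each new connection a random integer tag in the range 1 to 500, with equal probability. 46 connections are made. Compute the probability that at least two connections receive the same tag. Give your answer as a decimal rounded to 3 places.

It's easier to compute the probability that all 46 are distinct.
P(all distinct) = 500/500 · 499/500 · ··· · 455/500 ≈ 0.118.
So the probability of at least one match is 1 − 0.118 = 0.882.

0.882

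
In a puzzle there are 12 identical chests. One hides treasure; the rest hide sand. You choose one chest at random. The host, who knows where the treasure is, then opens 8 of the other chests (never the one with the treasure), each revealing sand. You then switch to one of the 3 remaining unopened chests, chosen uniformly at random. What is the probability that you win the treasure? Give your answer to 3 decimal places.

0.306

Your original chest holds the treasure with probability 1/12, so the other 11 collectively hold it with probability 11/12.
The host can always find 8 empty chests to open, so the reveals don't change that 11/12; it is now spread over the 3 remaining unopened chests.
P(win by switching) = (11/12) · (1/3) = 11/36 ≈ 0.306.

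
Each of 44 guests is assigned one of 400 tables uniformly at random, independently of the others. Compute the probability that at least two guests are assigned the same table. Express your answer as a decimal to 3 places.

It's easier to compute the probability that all 44 are distinct.
P(all distinct) = 400/400 · 399/400 · ··· · 357/400 ≈ 0.086.
So the probability of at least one match is 1 − 0.086 = 0.914.

0.914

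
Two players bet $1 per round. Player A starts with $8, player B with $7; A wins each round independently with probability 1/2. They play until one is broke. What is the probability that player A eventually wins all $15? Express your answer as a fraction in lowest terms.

8/15

With a fair step, P(i) = ½P(i−1) + ½P(i+1) with P(0)=0, P(15)=1 has the linear solution P(i) = i/15.
P(8) = 8/15.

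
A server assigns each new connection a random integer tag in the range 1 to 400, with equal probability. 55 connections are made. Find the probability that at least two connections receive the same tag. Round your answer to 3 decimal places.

0.980

It's easier to compute the probability that all 55 are distinct.
P(all distinct) = 400/400 · 399/400 · ··· · 346/400 ≈ 0.020.
So the probability of at least one match is 1 − 0.020 = 0.980.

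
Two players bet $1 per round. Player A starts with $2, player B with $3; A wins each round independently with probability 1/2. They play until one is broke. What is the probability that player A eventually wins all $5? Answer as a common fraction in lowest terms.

2/5

With a fair step, P(i) = ½P(i−1) + ½P(i+1) with P(0)=0, P(5)=1 has the linear solution P(i) = i/5.
P(2) = 2/5.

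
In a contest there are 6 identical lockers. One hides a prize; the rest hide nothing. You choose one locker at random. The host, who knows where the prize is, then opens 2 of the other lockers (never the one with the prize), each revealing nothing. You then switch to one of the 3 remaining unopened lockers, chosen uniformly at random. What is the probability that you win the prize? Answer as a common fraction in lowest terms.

Your original locker holds the prize with probability 1/6, so the other 5 collectively hold it with probability 5/6.
The host can always find 2 empty lockers to open, so the reveals don't change that 5/6; it is now spread over the 3 remaining unopened lockers.
P(win by switching) = (5/6) · (1/3) = 5/18.

5/18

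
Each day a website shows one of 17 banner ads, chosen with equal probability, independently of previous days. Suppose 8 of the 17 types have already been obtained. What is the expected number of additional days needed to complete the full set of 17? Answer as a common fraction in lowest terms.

121193/2520

Starting from 8 distinct types, each trial gives a new one with probability (17−i)/17 when i types are held, so the wait for the next new type is 17/(17−i).
E = 17/9 + 17/8 + 17/7 + 17/6 + 17/5 + 17/4 + 17/3 + 17/2 + 17/1 = 121193/2520.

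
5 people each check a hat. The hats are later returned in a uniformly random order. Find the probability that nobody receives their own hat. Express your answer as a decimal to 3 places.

This is the derangement probability: permutations of 5 with no fixed point.
D(5) = 5! · (1 − 1/1! + 1/2! − ··· + (−1)^5/5!) = 44.
P = 44/120 = 11/30 ≈ 0.367.

0.367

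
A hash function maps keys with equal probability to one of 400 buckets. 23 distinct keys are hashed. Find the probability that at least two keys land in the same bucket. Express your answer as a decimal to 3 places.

0.475

It's easier to compute the probability that all 23 are distinct.
P(all distinct) = 400/400 · 399/400 · ··· · 378/400 ≈ 0.525.
So the probability of at least one match is 1 − 0.525 = 0.475.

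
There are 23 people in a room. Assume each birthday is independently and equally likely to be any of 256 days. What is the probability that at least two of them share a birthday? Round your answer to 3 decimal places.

0.639

It's easier to compute the probability that all 23 are distinct.
P(all distinct) = 256/256 · 255/256 · ··· · 234/256 ≈ 0.361.
So the probability of at least one match is 1 − 0.361 = 0.639.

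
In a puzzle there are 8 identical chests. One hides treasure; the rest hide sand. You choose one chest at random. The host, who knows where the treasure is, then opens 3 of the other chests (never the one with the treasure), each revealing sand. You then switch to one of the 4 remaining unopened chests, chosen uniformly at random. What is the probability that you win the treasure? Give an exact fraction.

7/32

Your original chest holds the treasure with probability 1/8, so the other 7 collectively hold it with probability 7/8.
The host can always find 3 empty chests to open, so the reveals don't change that 7/8; it is now spread over the 4 remaining unopened chests.
P(win by switching) = (7/8) · (1/4) = 7/32.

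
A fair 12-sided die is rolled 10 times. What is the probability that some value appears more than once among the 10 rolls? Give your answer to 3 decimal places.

0.996

P(all 10 different) = 12/12 · 11/12 · ··· · 3/12 ≈ 0.004.
P(at least two equal) = 1 − 0.004 = 0.996.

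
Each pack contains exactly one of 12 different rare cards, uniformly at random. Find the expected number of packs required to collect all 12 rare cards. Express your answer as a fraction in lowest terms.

After i distinct types are collected, each trial gives a new one with probability (12−i)/12, so the expected wait for the next new type is 12/(12−i).
E = 12/12 + 12/11 + 12/10 + 12/9 + 12/8 + 12/7 + 12/6 + 12/5 + 12/4 + 12/3 + 12/2 + 12/1 = 86021/2310.

86021/2310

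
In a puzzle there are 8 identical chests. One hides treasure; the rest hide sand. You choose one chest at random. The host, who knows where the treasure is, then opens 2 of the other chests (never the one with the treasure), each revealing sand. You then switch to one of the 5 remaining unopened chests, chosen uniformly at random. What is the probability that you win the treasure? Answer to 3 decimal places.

0.175

Your original chest holds the treasure with probability 1/8, so the other 7 collectively hold it with probability 7/8.
The host can always find 2 empty chests to open, so the reveals don't change that 7/8; it is now spread over the 5 remaining unopened chests.
P(win by switching) = (7/8) · (1/5) = 7/40 ≈ 0.175.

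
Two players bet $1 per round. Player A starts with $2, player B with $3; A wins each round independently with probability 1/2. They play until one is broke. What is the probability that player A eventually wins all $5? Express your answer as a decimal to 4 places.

0.4000

With a fair step, P(i) = ½P(i−1) + ½P(i+1) with P(0)=0, P(5)=1 has the linear solution P(i) = i/5.
P(2) = 2/5 ≈ 0.4000.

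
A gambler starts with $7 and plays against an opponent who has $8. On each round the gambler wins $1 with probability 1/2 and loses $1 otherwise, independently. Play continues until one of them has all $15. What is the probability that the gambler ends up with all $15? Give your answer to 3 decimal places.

0.467

With a fair step, P(i) = ½P(i−1) + ½P(i+1) with P(0)=0, P(15)=1 has the linear solution P(i) = i/15.
P(7) = 7/15 ≈ 0.467.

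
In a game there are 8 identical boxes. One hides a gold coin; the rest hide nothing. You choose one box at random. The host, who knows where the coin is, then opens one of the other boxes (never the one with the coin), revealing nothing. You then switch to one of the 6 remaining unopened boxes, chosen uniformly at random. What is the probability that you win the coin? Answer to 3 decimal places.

0.146

Your original box holds the coin with probability 1/8, so the other 7 collectively hold it with probability 7/8.
The host can always find an empty box to open, so this doesn't change that 7/8; it is now spread over the 6 remaining unopened boxes.
P(win by switching) = (7/8) · (1/6) = 7/48 ≈ 0.146.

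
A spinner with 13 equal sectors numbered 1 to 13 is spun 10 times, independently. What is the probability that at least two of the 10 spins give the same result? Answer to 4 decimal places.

0.9925

P(all 10 different) = 13/13 · 12/13 · ··· · 4/13 ≈ 0.0075.
P(at least two equal) = 1 − 0.0075 = 0.9925.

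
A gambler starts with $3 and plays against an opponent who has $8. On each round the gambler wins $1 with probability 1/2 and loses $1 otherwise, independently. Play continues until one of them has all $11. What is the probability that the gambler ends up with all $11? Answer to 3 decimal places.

With a fair step, P(i) = ½P(i−1) + ½P(i+1) with P(0)=0, P(11)=1 has the linear solution P(i) = i/11.
P(3) = 3/11 ≈ 0.273.

0.273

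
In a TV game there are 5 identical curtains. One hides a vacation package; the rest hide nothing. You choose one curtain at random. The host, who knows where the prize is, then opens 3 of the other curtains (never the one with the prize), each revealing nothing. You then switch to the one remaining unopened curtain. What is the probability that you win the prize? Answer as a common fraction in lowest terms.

Your original curtain holds the prize with probability 1/5, so the other 4 collectively hold it with probability 4/5.
The host can always find 3 empty curtains to open, so the reveals don't change that 4/5; it is now spread over the 1 remaining unopened curtain.
P(win by switching) = (4/5) · (1/1) = 4/5.

4/5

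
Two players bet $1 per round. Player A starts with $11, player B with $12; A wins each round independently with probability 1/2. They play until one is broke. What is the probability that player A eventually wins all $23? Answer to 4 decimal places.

0.4783

With a fair step, P(i) = ½P(i−1) + ½P(i+1) with P(0)=0, P(23)=1 has the linear solution P(i) = i/23.
P(11) = 11/23 ≈ 0.4783.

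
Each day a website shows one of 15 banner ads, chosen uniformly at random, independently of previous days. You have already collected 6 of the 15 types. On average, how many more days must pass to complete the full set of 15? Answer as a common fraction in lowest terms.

7129/168

Starting from 6 distinct types, each trial gives a new one with probability (15−i)/15 when i types are held, so the wait for the next new type is 15/(15−i).
E = 15/9 + 15/8 + 15/7 + 15/6 + 15/5 + 15/4 + 15/3 + 15/2 + 15/1 = 7129/168.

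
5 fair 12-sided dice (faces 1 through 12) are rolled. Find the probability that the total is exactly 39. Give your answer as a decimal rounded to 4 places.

0.0365

There are 12^5 = 248832 equally likely outcomes.
The number of ordered 5-tuples from {1,…,12} summing to 39 is 9075.
P(sum = 39) = 9075/248832 = 3025/82944 ≈ 0.0365.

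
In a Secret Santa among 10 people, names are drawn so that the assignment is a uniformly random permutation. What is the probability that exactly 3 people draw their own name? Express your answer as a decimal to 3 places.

0.061

Choose which 3 of the 10 are fixed: C(10,3) = 120 ways.
The remaining 7 must have no fixed point: D(7) = 1854.
P = 120·1854/3628800 = 103/1680 ≈ 0.061.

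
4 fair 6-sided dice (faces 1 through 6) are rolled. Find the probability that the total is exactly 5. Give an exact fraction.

There are 6^4 = 1296 equally likely outcomes.
The number of ordered 4-tuples from {1,…,6} summing to 5 is 4.
P(sum = 5) = 4/1296 = 1/324.

1/324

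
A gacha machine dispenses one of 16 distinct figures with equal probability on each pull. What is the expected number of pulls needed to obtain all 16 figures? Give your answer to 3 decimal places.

After i distinct types are collected, each trial gives a new one with probability (16−i)/16, so the expected wait for the next new type is 16/(16−i).
E = 16/16 + 16/15 + 16/14 + 16/13 + 16/12 + 16/11 + 16/10 + 16/9 + 16/8 + 16/7 + 16/6 + 16/5 + 16/4 + 16/3 + 16/2 + 16/1 = 2436559/45045 ≈ 54.092.

54.092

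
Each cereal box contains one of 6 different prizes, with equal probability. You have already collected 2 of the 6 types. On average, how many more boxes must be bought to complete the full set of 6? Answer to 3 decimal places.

12.500

Starting from 2 distinct types, each trial gives a new one with probability (6−i)/6 when i types are held, so the wait for the next new type is 6/(6−i).
E = 6/4 + 6/3 + 6/2 + 6/1 = 25/2 ≈ 12.500.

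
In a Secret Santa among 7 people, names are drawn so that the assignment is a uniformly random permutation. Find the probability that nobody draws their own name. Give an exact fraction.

This is the derangement probability: permutations of 7 with no fixed point.
D(7) = 7! · (1 − 1/1! + 1/2! − ··· + (−1)^7/7!) = 1854.
P = 1854/5040 = 103/280.

103/280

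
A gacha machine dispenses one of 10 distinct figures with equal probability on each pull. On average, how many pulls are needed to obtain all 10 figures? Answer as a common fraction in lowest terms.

7381/252

After i distinct types are collected, each trial gives a new one with probability (10−i)/10, so the expected wait for the next new type is 10/(10−i).
E = 10/10 + 10/9 + 10/8 + 10/7 + 10/6 + 10/5 + 10/4 + 10/3 + 10/2 + 10/1 = 7381/252.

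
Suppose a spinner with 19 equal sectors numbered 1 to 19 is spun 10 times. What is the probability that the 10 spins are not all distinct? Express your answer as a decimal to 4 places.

0.9453

P(all 10 different) = 19/19 · 18/19 · ··· · 10/19 ≈ 0.0547.
P(at least two equal) = 1 − 0.0547 = 0.9453.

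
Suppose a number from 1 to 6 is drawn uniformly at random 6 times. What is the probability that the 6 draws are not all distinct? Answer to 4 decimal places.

P(all 6 different) = 6/6 · 5/6 · ··· · 1/6 ≈ 0.0154.
P(at least two equal) = 1 − 0.0154 = 0.9846.

0.9846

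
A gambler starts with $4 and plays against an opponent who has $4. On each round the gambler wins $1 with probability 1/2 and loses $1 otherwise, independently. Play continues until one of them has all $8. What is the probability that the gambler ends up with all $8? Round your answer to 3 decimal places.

0.500

With a fair step, P(i) = ½P(i−1) + ½P(i+1) with P(0)=0, P(8)=1 has the linear solution P(i) = i/8.
P(4) = 4/8 = 1/2 ≈ 0.500.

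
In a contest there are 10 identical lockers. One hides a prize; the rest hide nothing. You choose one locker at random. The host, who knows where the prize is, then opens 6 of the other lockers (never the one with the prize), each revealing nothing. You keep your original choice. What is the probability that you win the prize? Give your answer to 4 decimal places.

0.1000

The host can always open 6 empty lockers regardless of your choice, so the reveals give no information about your original locker.
P(win by staying) = 1/10 ≈ 0.1000.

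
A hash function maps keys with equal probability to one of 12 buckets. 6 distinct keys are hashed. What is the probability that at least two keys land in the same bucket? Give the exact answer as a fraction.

1343/1728

It's easier to compute the probability that all 6 are distinct.
P(all distinct) = 12/12 · 11/12 · ··· · 7/12 = 385/1728.
So the probability of at least one match is 1 − 385/1728 = 1343/1728.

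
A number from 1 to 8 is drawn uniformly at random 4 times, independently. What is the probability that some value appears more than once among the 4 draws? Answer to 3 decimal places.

0.590

P(all 4 different) = 8/8 · 7/8 · ··· · 5/8 ≈ 0.410.
P(at least two equal) = 1 − 0.410 = 0.590.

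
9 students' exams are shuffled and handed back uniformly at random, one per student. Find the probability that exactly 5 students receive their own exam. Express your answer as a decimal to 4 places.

0.0031

Choose which 5 of the 9 are fixed: C(9,5) = 126 ways.
The remaining 4 must have no fixed point: D(4) = 9.
P = 126·9/362880 = 1/320 ≈ 0.0031.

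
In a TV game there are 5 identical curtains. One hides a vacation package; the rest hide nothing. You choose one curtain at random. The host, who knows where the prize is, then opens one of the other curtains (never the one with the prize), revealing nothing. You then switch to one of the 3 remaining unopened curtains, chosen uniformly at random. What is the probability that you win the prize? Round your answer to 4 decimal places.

Your original curtain holds the prize with probability 1/5, so the other 4 collectively hold it with probability 4/5.
The host can always find an empty curtain to open, so this doesn't change that 4/5; it is now spread over the 3 remaining unopened curtains.
P(win by switching) = (4/5) · (1/3) = 4/15 ≈ 0.2667.

0.2667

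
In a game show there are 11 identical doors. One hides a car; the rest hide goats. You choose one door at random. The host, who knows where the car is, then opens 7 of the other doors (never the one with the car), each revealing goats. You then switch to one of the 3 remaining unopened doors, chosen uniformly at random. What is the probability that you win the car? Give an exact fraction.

Your original door holds the car with probability 1/11, so the other 10 collectively hold it with probability 10/11.
The host can always find 7 empty doors to open, so the reveals don't change that 10/11; it is now spread over the 3 remaining unopened doors.
P(win by switching) = (10/11) · (1/3) = 10/33.

10/33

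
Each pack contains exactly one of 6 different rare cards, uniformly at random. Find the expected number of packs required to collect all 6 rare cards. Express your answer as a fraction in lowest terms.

After i distinct types are collected, each trial gives a new one with probability (6−i)/6, so the expected wait for the next new type is 6/(6−i).
E = 6/6 + 6/5 + 6/4 + 6/3 + 6/2 + 6/1 = 147/10.

147/10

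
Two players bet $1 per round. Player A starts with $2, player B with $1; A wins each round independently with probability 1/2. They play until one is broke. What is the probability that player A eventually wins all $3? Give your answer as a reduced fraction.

2/3

With a fair step, P(i) = ½P(i−1) + ½P(i+1) with P(0)=0, P(3)=1 has the linear solution P(i) = i/3.
P(2) = 2/3.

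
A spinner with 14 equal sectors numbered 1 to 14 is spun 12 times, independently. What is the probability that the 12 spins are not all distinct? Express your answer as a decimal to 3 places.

P(all 12 different) = 14/14 · 13/14 · ··· · 3/14 ≈ 0.001.
P(at least two equal) = 1 − 0.001 = 0.999.

0.999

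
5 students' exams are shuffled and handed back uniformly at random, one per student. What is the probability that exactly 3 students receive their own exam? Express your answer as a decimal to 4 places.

Choose which 3 of the 5 are fixed: C(5,3) = 10 ways.
The remaining 2 must have no fixed point: D(2) = 1.
P = 10·1/120 = 1/12 ≈ 0.0833.

0.0833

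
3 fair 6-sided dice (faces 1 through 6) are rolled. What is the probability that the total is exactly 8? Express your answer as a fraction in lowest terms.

7/72

There are 6^3 = 216 equally likely outcomes.
The number of ordered 3-tuples from {1,…,6} summing to 8 is 21.
P(sum = 8) = 21/216 = 7/72.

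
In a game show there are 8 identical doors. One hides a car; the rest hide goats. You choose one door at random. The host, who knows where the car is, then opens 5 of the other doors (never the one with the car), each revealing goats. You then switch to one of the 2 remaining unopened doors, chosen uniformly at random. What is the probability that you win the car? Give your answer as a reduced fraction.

7/16

Your original door holds the car with probability 1/8, so the other 7 collectively hold it with probability 7/8.
The host can always find 5 empty doors to open, so the reveals don't change that 7/8; it is now spread over the 2 remaining unopened doors.
P(win by switching) = (7/8) · (1/2) = 7/16.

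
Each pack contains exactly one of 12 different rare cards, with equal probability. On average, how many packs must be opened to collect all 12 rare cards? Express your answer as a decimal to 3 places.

37.239

After i distinct types are collected, each trial gives a new one with probability (12−i)/12, so the expected wait for the next new type is 12/(12−i).
E = 12/12 + 12/11 + 12/10 + 12/9 + 12/8 + 12/7 + 12/6 + 12/5 + 12/4 + 12/3 + 12/2 + 12/1 = 86021/2310 ≈ 37.239.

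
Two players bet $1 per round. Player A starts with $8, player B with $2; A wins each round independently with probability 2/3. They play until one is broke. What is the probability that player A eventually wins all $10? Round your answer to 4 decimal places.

0.9971

Let r = q/p = (1/3)/(2/3) = 1/2. The recurrence P(i) = p·P(i+1) + q·P(i−1) with P(0)=0, P(10)=1 gives P(i) = (1 − r^i)/(1 − r^10).
P(8) = (1 − (1/2)^8) / (1 − (1/2)^10) = 340/341 ≈ 0.9971.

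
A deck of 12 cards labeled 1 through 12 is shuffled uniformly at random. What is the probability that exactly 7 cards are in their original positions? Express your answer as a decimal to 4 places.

0.0001

Choose which 7 of the 12 are fixed: C(12,7) = 792 ways.
The remaining 5 must have no fixed point: D(5) = 44.
P = 792·44/479001600 = 11/151200 ≈ 0.0001.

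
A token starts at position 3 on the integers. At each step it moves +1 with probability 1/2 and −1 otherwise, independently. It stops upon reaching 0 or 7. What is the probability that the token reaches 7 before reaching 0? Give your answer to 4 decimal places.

0.4286

With a fair step, P(i) = ½P(i−1) + ½P(i+1) with P(0)=0, P(7)=1 has the linear solution P(i) = i/7.
P(3) = 3/7 ≈ 0.4286.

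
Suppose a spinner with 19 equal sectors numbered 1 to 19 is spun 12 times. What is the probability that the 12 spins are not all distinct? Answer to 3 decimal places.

P(all 12 different) = 19/19 · 18/19 · ··· · 8/19 ≈ 0.011.
P(at least two equal) = 1 − 0.011 = 0.989.

0.989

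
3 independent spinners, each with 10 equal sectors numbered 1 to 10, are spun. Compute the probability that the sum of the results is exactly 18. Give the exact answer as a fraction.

There are 10^3 = 1000 equally likely outcomes.
The number of ordered 3-tuples from {1,…,10} summing to 18 is 73.
P(sum = 18) = 73/1000.

73/1000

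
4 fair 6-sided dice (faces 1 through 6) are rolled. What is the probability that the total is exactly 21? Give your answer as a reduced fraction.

5/324

There are 6^4 = 1296 equally likely outcomes.
The number of ordered 4-tuples from {1,…,6} summing to 21 is 20.
P(sum = 21) = 20/1296 = 5/324.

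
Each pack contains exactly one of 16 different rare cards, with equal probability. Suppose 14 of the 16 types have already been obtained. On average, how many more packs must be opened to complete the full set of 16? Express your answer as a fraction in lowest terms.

24

Starting from 14 distinct types, each trial gives a new one with probability (16−i)/16 when i types are held, so the wait for the next new type is 16/(16−i).
E = 16/2 + 16/1 = 24.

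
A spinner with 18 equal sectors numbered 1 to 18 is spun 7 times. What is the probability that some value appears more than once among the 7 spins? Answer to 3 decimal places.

P(all 7 different) = 18/18 · 17/18 · ··· · 12/18 ≈ 0.262.
P(at least two equal) = 1 − 0.262 = 0.738.

0.738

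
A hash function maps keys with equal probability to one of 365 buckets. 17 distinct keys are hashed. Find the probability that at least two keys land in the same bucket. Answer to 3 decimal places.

It's easier to compute the probability that all 17 are distinct.
P(all distinct) = 365/365 · 364/365 · ··· · 349/365 ≈ 0.685.
So the probability of at least one match is 1 − 0.685 = 0.315.

0.315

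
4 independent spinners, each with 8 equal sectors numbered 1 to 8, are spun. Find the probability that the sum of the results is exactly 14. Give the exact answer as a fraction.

There are 8^4 = 4096 equally likely outcomes.
The number of ordered 4-tuples from {1,…,8} summing to 14 is 246.
P(sum = 14) = 246/4096 = 123/2048.

123/2048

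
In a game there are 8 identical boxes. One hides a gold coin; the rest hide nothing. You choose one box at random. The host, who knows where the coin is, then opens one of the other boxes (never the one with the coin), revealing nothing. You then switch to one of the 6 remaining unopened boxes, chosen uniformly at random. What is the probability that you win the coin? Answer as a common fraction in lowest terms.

Your original box holds the coin with probability 1/8, so the other 7 collectively hold it with probability 7/8.
The host can always find an empty box to open, so this doesn't change that 7/8; it is now spread over the 6 remaining unopened boxes.
P(win by switching) = (7/8) · (1/6) = 7/48.

7/48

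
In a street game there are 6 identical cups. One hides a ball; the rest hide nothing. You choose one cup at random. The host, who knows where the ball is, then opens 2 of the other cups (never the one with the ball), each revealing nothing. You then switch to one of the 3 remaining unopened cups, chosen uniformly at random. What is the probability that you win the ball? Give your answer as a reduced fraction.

5/18

Your original cup holds the ball with probability 1/6, so the other 5 collectively hold it with probability 5/6.
The host can always find 2 empty cups to open, so the reveals don't change that 5/6; it is now spread over the 3 remaining unopened cups.
P(win by switching) = (5/6) · (1/3) = 5/18.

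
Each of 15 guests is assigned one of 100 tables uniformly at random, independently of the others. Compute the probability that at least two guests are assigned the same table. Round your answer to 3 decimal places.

It's easier to compute the probability that all 15 are distinct.
P(all distinct) = 100/100 · 99/100 · ··· · 86/100 ≈ 0.331.
So the probability of at least one match is 1 − 0.331 = 0.669.

0.669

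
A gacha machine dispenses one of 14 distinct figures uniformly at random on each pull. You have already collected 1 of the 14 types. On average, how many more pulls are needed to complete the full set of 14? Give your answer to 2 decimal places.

44.52

Starting from 1 distinct type, each trial gives a new one with probability (14−i)/14 when i types are held, so the wait for the next new type is 14/(14−i).
E = 14/13 + 14/12 + 14/11 + 14/10 + 14/9 + 14/8 + 14/7 + 14/6 + 14/5 + 14/4 + 14/3 + 14/2 + 14/1 = 1145993/25740 ≈ 44.52.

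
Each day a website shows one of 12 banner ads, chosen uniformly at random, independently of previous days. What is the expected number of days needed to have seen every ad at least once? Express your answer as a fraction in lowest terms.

86021/2310

After i distinct types are collected, each trial gives a new one with probability (12−i)/12, so the expected wait for the next new type is 12/(12−i).
E = 12/12 + 12/11 + 12/10 + 12/9 + 12/8 + 12/7 + 12/6 + 12/5 + 12/4 + 12/3 + 12/2 + 12/1 = 86021/2310.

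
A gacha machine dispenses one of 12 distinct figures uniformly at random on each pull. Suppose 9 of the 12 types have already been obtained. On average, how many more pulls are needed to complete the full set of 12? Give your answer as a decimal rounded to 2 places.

22.00

Starting from 9 distinct types, each trial gives a new one with probability (12−i)/12 when i types are held, so the wait for the next new type is 12/(12−i).
E = 12/3 + 12/2 + 12/1 = 22 ≈ 22.00.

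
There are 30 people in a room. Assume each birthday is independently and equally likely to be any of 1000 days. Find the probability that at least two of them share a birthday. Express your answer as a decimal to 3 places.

It's easier to compute the probability that all 30 are distinct.
P(all distinct) = 1000/1000 · 999/1000 · ··· · 971/1000 ≈ 0.644.
So the probability of at least one match is 1 − 0.644 = 0.356.

0.356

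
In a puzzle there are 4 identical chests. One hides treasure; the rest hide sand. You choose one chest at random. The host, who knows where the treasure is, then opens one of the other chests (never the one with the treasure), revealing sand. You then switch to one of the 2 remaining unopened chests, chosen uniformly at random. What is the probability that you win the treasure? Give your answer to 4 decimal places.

0.3750

Your original chest holds the treasure with probability 1/4, so the other 3 collectively hold it with probability 3/4.
The host can always find an empty chest to open, so this doesn't change that 3/4; it is now spread over the 2 remaining unopened chests.
P(win by switching) = (3/4) · (1/2) = 3/8 ≈ 0.3750.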